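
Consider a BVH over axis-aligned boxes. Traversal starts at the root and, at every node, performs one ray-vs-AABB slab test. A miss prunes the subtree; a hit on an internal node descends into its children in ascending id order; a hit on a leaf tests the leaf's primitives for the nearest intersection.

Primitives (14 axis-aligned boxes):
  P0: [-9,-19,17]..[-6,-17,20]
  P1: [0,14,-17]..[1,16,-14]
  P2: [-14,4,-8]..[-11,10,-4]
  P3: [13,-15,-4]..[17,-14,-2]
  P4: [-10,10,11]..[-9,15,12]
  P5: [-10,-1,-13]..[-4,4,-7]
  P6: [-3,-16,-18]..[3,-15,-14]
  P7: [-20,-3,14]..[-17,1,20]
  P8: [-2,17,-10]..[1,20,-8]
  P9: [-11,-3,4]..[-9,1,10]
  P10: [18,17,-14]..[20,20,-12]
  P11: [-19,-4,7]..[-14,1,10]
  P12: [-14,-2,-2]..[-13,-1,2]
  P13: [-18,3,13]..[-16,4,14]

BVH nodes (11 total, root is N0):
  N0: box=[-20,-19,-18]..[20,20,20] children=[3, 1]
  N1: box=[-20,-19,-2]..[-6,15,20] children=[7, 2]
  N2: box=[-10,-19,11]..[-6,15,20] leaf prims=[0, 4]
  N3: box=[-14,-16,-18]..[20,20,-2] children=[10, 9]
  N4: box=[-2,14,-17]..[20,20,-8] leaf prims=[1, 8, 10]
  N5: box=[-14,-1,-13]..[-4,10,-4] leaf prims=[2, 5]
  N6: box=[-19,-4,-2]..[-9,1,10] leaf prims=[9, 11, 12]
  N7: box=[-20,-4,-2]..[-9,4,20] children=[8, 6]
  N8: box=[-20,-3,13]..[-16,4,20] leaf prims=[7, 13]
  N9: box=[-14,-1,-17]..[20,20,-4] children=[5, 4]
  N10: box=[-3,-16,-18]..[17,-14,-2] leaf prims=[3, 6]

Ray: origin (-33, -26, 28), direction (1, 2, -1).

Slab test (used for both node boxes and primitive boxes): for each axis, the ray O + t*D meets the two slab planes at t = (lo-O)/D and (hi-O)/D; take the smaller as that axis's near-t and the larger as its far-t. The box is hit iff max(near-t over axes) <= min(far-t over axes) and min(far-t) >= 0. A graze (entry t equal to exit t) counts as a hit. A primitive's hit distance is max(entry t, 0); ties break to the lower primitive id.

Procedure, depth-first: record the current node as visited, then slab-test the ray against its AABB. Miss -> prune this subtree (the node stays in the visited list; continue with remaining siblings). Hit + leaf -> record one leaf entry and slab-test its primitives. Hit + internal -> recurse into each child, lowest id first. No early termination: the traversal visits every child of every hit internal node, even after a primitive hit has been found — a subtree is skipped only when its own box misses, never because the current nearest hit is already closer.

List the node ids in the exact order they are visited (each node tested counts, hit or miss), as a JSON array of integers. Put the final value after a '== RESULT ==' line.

Trace the traversal:
N0 x:[13,53] y:[7/2,23] z:[8,46] -> hit [13,23], descend [1, 3]
  N1 x:[13,27] y:[7/2,41/2] z:[8,30] -> hit [13,41/2], descend [2, 7]
    N2 x:[23,27] y:[7/2,41/2] z:[8,17] -> miss, prune
    N7 x:[13,24] y:[11,15] z:[8,30] -> hit [13,15], descend [6, 8]
      N6 x:[14,24] y:[11,27/2] z:[18,30] -> miss, prune
      N8 x:[13,17] y:[23/2,15] z:[8,15] -> hit [13,15] leaf, test {P7@t=13, P13@t=15}
  N3 x:[19,53] y:[5,23] z:[30,46] -> miss, prune

Visited [0, 1, 2, 7, 6, 8, 3]. Tests: 7 box, 1 leaf. Nearest: P7.

== RESULT ==
[0, 1, 2, 7, 6, 8, 3]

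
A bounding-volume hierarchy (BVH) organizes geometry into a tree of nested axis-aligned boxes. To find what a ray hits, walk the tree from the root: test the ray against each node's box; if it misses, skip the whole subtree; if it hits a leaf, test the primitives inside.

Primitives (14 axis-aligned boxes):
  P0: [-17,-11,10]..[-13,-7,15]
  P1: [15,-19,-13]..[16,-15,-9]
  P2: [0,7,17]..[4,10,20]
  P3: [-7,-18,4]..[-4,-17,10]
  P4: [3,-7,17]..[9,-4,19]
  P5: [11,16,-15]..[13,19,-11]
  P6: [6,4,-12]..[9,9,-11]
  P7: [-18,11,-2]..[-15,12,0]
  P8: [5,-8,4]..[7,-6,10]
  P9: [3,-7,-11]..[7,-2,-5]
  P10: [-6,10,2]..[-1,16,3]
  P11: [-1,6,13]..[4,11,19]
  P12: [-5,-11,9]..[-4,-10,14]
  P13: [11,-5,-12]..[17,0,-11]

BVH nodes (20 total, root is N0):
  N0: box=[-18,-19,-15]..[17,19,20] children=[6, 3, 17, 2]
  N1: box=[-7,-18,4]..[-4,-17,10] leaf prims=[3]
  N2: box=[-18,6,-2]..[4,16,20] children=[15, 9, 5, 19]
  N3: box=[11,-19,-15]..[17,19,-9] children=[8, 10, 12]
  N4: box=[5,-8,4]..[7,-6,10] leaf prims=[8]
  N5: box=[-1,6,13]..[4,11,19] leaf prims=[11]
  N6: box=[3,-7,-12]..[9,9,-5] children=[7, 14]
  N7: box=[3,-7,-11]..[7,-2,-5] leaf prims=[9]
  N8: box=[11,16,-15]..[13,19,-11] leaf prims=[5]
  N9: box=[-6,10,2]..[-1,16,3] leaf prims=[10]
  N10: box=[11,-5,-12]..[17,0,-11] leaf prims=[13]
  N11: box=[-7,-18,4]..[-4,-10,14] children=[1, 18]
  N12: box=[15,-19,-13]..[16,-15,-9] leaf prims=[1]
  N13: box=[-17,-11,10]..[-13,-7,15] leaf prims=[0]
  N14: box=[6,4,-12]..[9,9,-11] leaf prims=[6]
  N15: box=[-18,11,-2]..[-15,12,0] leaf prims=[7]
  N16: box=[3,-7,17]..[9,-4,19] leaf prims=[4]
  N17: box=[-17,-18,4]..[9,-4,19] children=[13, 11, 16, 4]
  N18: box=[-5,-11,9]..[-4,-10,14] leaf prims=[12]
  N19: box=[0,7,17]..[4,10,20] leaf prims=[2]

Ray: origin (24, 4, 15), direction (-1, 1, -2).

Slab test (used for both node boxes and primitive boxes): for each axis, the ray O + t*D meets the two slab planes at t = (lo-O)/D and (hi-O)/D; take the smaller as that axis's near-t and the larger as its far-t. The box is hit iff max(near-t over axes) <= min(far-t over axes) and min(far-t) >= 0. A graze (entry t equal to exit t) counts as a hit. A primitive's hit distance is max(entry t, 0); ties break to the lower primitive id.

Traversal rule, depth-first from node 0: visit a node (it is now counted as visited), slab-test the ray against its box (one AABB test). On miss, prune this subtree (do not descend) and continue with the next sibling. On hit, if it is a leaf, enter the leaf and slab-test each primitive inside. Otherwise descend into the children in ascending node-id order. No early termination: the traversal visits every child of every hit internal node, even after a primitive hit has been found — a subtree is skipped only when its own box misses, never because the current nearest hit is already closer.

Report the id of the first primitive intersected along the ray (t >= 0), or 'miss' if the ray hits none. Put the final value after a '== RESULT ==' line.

Trace the traversal:
N0 x:[7,42] y:[-23,15] z:[-5/2,15] -> hit [7,15], descend [2, 3, 6, 17]
  N2 x:[20,42] y:[2,12] z:[-5/2,17/2] -> miss, prune
  N3 x:[7,13] y:[-23,15] z:[12,15] -> hit [12,13], descend [8, 10, 12]
    N8 x:[11,13] y:[12,15] z:[13,15] -> hit [13,13] leaf, test {P5@t=13}
    N10 x:[7,13] y:[-9,-4] z:[13,27/2] -> miss, prune
    N12 x:[8,9] y:[-23,-19] z:[12,14] -> miss, prune
  N6 x:[15,21] y:[-11,5] z:[10,27/2] -> miss, prune
  N17 x:[15,41] y:[-22,-8] z:[-2,11/2] -> miss, prune

8 AABB tests over nodes [0, 2, 3, 8, 10, 12, 6, 17]; 1 leaf entered; closest P5.

== RESULT ==
5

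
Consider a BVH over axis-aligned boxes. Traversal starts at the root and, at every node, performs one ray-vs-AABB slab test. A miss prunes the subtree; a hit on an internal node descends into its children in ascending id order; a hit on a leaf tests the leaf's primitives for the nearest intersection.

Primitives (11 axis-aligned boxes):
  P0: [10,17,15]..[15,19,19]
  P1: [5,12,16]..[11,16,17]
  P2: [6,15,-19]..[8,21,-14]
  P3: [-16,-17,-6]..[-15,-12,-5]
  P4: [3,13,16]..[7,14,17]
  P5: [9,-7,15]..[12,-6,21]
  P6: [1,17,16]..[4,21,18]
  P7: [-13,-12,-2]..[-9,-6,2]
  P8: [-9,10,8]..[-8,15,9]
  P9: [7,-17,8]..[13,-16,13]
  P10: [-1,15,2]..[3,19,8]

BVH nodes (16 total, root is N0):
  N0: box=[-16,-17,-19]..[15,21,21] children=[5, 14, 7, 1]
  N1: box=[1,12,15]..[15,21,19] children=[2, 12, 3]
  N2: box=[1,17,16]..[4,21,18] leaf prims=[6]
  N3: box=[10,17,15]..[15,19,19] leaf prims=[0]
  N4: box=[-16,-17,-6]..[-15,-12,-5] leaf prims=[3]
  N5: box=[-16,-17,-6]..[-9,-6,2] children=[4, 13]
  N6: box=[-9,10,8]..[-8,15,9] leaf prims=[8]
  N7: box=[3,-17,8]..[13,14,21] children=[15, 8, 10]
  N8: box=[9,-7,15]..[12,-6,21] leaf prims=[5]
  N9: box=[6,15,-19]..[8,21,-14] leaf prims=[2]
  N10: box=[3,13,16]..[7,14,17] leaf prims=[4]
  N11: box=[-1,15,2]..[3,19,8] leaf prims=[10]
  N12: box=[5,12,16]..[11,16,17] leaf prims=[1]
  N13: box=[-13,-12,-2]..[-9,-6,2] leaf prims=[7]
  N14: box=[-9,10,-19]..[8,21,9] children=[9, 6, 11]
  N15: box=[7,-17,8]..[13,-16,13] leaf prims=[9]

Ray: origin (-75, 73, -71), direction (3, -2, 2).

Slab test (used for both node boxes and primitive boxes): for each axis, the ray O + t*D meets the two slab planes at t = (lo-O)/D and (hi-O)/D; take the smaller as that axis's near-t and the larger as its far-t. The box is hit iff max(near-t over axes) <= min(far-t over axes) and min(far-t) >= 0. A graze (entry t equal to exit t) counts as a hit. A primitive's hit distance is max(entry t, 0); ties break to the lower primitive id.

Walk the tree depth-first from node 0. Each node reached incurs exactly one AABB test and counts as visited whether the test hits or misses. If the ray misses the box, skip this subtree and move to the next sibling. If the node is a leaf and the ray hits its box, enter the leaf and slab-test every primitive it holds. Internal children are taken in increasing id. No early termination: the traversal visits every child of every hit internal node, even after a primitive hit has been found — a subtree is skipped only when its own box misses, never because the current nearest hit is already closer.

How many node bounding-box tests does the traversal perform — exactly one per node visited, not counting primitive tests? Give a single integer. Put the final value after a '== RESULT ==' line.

Traverse from the root:
N0 x:[59/3,30] y:[26,45] z:[26,46] -> hit [26,30], descend [1, 5, 7, 14]
  N1 x:[76/3,30] y:[26,61/2] z:[43,45] -> miss, prune
  N5 x:[59/3,22] y:[79/2,45] z:[65/2,73/2] -> miss, prune
  N7 x:[26,88/3] y:[59/2,45] z:[79/2,46] -> miss, prune
  N14 x:[22,83/3] y:[26,63/2] z:[26,40] -> hit [26,83/3], descend [6, 9, 11]
    N6 x:[22,67/3] y:[29,63/2] z:[79/2,40] -> miss, prune
    N9 x:[27,83/3] y:[26,29] z:[26,57/2] -> hit [27,83/3] leaf, test {P2@t=27}
    N11 x:[74/3,26] y:[27,29] z:[73/2,79/2] -> miss, prune

order=[0, 1, 5, 7, 14, 6, 9, 11]  |boxes|=8  |leaves|=1  hit=P2

== RESULT ==
8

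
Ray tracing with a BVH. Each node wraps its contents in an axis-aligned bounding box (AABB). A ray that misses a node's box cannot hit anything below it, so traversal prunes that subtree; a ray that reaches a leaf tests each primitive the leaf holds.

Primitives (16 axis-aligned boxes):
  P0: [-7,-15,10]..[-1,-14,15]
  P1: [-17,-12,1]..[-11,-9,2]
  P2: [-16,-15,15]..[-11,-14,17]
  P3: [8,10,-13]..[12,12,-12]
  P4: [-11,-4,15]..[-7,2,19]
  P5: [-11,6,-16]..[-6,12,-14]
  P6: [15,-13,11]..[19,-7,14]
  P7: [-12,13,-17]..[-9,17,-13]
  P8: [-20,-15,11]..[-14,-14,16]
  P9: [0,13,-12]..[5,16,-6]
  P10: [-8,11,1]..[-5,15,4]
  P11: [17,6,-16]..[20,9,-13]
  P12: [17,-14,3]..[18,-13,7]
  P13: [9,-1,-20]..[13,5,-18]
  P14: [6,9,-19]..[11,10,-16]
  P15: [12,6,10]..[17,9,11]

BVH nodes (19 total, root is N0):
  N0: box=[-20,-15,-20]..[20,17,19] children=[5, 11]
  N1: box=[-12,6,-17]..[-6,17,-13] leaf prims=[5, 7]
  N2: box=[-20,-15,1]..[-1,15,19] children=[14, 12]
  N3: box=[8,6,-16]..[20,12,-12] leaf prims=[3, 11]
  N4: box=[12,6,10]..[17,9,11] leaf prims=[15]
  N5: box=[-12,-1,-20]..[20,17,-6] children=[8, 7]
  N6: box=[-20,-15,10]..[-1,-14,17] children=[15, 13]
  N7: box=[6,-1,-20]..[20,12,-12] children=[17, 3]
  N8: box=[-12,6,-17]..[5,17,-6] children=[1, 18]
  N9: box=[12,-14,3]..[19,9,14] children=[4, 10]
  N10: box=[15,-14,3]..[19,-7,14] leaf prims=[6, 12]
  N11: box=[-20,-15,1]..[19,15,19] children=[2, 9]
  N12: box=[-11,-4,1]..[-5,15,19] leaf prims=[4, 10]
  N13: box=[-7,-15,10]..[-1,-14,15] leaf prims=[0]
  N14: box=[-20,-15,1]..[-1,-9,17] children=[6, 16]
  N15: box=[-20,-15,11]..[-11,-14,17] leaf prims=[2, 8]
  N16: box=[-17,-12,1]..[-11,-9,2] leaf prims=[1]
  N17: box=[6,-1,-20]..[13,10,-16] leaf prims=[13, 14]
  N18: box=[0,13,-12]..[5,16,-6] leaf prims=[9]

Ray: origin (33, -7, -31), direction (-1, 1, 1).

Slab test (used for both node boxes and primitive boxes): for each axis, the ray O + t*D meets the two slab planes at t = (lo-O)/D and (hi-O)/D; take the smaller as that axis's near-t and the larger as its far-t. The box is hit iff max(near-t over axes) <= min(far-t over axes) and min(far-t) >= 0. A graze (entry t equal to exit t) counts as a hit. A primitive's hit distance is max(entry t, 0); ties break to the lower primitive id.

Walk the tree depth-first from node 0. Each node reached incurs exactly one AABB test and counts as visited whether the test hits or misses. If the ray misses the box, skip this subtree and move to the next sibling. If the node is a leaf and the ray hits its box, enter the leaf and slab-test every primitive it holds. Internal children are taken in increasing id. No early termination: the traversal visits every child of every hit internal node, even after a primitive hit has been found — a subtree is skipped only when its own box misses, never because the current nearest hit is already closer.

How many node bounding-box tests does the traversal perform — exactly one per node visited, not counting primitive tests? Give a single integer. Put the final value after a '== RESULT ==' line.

Walk:
N0 x:[13,53] y:[-8,24] z:[11,50] -> hit [13,24], descend [5, 11]
  N5 x:[13,45] y:[6,24] z:[11,25] -> hit [13,24], descend [7, 8]
    N7 x:[13,27] y:[6,19] z:[11,19] -> hit [13,19], descend [3, 17]
      N3 x:[13,25] y:[13,19] z:[15,19] -> hit [15,19] leaf, test {P3(miss), P11@t=15}
      N17 x:[20,27] y:[6,17] z:[11,15] -> miss, prune
    N8 x:[28,45] y:[13,24] z:[14,25] -> miss, prune
  N11 x:[14,53] y:[-8,22] z:[32,50] -> miss, prune

order=[0, 5, 7, 3, 17, 8, 11]  |boxes|=7  |leaves|=1  hit=P11

== RESULT ==
7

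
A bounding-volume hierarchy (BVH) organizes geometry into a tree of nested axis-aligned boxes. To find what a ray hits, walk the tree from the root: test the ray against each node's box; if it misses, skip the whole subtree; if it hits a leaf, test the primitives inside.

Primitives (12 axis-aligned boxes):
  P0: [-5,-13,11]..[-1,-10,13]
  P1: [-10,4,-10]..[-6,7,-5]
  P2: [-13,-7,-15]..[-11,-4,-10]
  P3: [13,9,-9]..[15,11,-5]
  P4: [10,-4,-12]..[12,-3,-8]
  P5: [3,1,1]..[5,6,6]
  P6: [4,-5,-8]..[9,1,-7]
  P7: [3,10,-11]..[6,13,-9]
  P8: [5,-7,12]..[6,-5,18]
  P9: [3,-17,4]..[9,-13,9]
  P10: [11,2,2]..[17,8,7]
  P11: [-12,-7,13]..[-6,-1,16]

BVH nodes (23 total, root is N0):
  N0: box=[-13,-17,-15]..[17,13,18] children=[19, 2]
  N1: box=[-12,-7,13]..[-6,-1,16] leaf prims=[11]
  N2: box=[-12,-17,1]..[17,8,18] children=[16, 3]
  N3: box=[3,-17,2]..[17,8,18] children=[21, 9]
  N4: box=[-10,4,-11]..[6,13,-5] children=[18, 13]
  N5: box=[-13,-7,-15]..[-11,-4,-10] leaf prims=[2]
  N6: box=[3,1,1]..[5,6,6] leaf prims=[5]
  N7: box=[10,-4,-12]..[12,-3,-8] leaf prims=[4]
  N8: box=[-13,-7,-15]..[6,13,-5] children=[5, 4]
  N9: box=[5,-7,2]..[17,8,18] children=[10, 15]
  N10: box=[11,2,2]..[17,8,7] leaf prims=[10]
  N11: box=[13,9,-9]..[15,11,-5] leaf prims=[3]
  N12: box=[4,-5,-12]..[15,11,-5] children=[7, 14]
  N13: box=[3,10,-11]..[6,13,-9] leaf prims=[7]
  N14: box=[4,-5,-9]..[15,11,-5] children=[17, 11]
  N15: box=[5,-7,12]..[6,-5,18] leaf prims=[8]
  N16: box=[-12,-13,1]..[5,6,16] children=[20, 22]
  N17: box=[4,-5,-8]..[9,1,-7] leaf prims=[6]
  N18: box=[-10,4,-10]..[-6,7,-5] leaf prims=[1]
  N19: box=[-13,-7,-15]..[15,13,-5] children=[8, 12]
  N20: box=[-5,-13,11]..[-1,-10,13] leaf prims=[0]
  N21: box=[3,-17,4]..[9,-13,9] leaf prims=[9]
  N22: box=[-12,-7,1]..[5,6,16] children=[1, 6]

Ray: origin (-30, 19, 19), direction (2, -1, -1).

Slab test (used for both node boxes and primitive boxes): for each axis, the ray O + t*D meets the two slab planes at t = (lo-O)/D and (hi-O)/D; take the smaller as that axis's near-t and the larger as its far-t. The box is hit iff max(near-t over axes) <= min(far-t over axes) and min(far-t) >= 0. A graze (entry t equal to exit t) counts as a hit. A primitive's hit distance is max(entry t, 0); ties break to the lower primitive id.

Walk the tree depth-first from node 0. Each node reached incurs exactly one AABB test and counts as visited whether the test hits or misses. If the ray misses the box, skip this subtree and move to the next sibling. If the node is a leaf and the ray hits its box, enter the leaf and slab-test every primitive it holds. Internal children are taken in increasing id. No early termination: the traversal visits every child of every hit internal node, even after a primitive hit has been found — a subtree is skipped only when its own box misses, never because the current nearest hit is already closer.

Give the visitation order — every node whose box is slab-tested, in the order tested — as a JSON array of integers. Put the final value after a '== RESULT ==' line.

Walk:
N0 x:[17/2,47/2] y:[6,36] z:[1,34] -> hit [17/2,47/2], descend [2, 19]
  N2 x:[9,47/2] y:[11,36] z:[1,18] -> hit [11,18], descend [3, 16]
    N3 x:[33/2,47/2] y:[11,36] z:[1,17] -> hit [33/2,17], descend [9, 21]
      N9 x:[35/2,47/2] y:[11,26] z:[1,17] -> miss, prune
      N21 x:[33/2,39/2] y:[32,36] z:[10,15] -> miss, prune
    N16 x:[9,35/2] y:[13,32] z:[3,18] -> hit [13,35/2], descend [20, 22]
      N20 x:[25/2,29/2] y:[29,32] z:[6,8] -> miss, prune
      N22 x:[9,35/2] y:[13,26] z:[3,18] -> hit [13,35/2], descend [1, 6]
        N1 x:[9,12] y:[20,26] z:[3,6] -> miss, prune
        N6 x:[33/2,35/2] y:[13,18] z:[13,18] -> hit [33/2,35/2] leaf, test {P5@t=33/2}
  N19 x:[17/2,45/2] y:[6,26] z:[24,34] -> miss, prune

order=[0, 2, 3, 9, 21, 16, 20, 22, 1, 6, 19]  |boxes|=11  |leaves|=1  hit=P5

== RESULT ==
[0, 2, 3, 9, 21, 16, 20, 22, 1, 6, 19]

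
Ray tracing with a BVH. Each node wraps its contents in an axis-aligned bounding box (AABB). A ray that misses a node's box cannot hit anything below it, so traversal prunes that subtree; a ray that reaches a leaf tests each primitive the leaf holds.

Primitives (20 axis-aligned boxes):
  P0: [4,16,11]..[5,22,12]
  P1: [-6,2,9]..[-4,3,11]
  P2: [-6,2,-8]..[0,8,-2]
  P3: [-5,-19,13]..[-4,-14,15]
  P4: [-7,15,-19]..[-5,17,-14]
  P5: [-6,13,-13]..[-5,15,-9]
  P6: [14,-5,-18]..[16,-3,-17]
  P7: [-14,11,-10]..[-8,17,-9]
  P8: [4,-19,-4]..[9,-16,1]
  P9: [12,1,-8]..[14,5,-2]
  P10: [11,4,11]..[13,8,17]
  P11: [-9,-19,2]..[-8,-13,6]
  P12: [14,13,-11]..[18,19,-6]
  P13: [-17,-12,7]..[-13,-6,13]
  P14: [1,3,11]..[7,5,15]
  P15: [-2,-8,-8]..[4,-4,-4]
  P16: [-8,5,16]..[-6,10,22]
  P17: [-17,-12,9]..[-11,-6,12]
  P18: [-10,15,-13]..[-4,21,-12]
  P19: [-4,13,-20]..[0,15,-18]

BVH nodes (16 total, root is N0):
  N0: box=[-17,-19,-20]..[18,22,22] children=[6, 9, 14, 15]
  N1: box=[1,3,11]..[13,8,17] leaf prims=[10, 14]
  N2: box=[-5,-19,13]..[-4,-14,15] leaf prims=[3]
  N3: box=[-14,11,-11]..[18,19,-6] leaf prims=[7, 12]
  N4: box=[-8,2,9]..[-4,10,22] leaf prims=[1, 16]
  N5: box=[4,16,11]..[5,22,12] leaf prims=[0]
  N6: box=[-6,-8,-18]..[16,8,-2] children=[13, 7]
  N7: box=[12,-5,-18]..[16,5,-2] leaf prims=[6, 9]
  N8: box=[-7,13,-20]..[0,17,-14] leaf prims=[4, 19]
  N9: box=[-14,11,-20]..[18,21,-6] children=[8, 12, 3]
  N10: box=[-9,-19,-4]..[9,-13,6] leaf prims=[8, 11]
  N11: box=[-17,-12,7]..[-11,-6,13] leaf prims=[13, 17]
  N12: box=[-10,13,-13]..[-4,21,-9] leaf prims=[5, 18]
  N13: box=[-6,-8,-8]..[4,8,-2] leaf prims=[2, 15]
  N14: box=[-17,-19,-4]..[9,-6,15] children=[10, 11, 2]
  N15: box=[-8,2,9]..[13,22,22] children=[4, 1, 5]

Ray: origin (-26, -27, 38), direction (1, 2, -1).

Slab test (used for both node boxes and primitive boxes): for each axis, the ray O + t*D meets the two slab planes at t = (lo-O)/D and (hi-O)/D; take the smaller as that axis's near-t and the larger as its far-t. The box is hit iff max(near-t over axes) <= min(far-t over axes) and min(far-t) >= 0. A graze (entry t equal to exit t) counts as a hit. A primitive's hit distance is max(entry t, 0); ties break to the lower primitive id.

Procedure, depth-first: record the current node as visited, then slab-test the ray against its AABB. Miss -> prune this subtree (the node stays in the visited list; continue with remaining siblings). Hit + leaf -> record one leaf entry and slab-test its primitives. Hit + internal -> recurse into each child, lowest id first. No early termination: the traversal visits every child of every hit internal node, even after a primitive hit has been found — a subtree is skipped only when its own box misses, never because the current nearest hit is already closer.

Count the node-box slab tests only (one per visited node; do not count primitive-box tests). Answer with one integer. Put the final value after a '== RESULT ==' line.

Trace the traversal:
N0 x:[9,44] y:[4,49/2] z:[16,58] -> hit [16,49/2], descend [6, 9, 14, 15]
  N6 x:[20,42] y:[19/2,35/2] z:[40,56] -> miss, prune
  N9 x:[12,44] y:[19,24] z:[44,58] -> miss, prune
  N14 x:[9,35] y:[4,21/2] z:[23,42] -> miss, prune
  N15 x:[18,39] y:[29/2,49/2] z:[16,29] -> hit [18,49/2], descend [1, 4, 5]
    N1 x:[27,39] y:[15,35/2] z:[21,27] -> miss, prune
    N4 x:[18,22] y:[29/2,37/2] z:[16,29] -> hit [18,37/2] leaf, test {P1(miss), P16@t=18}
    N5 x:[30,31] y:[43/2,49/2] z:[26,27] -> miss, prune

Visited [0, 6, 9, 14, 15, 1, 4, 5]. Tests: 8 box, 1 leaf. Nearest: P16.

== RESULT ==
8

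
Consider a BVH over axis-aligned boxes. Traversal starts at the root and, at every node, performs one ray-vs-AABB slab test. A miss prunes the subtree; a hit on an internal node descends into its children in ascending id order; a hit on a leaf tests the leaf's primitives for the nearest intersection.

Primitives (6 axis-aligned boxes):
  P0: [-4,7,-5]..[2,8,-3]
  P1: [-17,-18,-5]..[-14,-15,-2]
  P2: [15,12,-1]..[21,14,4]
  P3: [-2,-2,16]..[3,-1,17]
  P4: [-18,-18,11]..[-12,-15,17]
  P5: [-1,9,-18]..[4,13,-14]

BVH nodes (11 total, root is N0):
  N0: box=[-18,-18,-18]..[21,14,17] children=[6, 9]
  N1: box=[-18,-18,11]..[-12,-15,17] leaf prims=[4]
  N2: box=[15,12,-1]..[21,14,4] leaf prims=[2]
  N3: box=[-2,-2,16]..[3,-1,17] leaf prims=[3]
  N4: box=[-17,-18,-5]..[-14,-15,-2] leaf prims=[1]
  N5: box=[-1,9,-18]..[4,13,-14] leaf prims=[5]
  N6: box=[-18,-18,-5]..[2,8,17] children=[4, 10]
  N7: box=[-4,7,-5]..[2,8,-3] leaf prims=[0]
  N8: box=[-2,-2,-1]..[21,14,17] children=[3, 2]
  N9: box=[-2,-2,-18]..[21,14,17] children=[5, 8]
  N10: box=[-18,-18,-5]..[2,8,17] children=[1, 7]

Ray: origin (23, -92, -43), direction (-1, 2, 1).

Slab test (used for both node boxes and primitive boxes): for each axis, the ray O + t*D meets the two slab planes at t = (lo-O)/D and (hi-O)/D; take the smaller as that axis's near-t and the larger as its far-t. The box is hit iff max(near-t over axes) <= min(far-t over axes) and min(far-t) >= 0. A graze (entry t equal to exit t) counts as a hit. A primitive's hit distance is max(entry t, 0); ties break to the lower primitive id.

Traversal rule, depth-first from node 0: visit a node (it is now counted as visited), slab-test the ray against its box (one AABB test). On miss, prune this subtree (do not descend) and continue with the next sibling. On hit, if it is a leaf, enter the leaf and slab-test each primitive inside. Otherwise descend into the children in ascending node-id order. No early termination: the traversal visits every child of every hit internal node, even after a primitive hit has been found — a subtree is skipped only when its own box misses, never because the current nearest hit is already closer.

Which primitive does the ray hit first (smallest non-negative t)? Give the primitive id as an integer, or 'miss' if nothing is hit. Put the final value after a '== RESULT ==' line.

Trace the traversal:
N0 x:[2,41] y:[37,53] z:[25,60] -> hit [37,41], descend [6, 9]
  N6 x:[21,41] y:[37,50] z:[38,60] -> hit [38,41], descend [4, 10]
    N4 x:[37,40] y:[37,77/2] z:[38,41] -> hit [38,77/2] leaf, test {P1@t=38}
    N10 x:[21,41] y:[37,50] z:[38,60] -> hit [38,41], descend [1, 7]
      N1 x:[35,41] y:[37,77/2] z:[54,60] -> miss, prune
      N7 x:[21,27] y:[99/2,50] z:[38,40] -> miss, prune
  N9 x:[2,25] y:[45,53] z:[25,60] -> miss, prune

Visited [0, 6, 4, 10, 1, 7, 9]. Tests: 7 box, 1 leaf. Nearest: P1.

== RESULT ==
1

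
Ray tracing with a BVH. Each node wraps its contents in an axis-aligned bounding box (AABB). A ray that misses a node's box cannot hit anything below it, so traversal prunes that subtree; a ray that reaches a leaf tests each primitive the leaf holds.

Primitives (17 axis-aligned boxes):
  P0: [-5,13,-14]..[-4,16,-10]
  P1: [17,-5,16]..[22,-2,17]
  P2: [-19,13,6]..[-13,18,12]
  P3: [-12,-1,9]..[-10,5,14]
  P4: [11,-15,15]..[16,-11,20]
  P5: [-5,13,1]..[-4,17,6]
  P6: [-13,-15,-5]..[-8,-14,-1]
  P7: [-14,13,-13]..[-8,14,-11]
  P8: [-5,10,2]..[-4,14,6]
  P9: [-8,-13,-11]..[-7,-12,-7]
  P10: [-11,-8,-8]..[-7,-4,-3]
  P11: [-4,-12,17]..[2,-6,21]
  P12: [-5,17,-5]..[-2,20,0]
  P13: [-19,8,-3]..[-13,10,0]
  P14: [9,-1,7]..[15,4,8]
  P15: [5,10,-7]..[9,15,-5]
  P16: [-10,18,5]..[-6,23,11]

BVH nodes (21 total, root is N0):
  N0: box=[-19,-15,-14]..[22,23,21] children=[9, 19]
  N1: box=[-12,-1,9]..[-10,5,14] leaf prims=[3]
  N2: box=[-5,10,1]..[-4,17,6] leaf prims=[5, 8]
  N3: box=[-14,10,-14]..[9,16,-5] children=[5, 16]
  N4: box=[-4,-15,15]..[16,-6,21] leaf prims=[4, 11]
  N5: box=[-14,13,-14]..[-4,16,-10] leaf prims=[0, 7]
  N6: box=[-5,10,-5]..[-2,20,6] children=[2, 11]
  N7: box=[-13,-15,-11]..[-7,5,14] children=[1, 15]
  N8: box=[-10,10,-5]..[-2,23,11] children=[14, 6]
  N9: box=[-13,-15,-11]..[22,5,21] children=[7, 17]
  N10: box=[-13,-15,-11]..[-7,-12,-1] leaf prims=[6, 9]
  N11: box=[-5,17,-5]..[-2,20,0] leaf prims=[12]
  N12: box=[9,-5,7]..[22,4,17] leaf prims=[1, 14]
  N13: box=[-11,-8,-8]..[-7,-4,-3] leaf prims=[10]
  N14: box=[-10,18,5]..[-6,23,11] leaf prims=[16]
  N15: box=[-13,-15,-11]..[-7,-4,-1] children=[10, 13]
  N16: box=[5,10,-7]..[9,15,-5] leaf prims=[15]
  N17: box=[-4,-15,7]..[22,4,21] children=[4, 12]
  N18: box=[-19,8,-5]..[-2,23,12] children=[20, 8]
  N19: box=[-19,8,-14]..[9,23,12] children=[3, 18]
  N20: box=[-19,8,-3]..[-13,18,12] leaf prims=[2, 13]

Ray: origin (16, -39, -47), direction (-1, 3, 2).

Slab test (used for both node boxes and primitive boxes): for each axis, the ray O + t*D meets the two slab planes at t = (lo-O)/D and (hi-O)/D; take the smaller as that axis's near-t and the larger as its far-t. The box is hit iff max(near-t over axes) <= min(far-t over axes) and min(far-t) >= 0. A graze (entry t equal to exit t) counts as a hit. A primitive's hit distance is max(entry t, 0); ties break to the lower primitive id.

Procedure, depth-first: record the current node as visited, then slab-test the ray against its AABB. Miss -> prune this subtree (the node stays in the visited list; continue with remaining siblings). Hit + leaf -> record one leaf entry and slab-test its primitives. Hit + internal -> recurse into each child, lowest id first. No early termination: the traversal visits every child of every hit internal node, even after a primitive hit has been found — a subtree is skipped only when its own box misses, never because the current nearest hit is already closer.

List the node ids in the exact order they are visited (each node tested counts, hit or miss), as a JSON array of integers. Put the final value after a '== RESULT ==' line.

Traverse from the root:
N0 x:[-6,35] y:[8,62/3] z:[33/2,34] -> hit [33/2,62/3], descend [9, 19]
  N9 x:[-6,29] y:[8,44/3] z:[18,34] -> miss, prune
  N19 x:[7,35] y:[47/3,62/3] z:[33/2,59/2] -> hit [33/2,62/3], descend [3, 18]
    N3 x:[7,30] y:[49/3,55/3] z:[33/2,21] -> hit [33/2,55/3], descend [5, 16]
      N5 x:[20,30] y:[52/3,55/3] z:[33/2,37/2] -> miss, prune
      N16 x:[7,11] y:[49/3,18] z:[20,21] -> miss, prune
    N18 x:[18,35] y:[47/3,62/3] z:[21,59/2] -> miss, prune

Visited [0, 9, 19, 3, 5, 16, 18]. Tests: 7 box, 0 leaf. Nearest: miss.

== RESULT ==
[0, 9, 19, 3, 5, 16, 18]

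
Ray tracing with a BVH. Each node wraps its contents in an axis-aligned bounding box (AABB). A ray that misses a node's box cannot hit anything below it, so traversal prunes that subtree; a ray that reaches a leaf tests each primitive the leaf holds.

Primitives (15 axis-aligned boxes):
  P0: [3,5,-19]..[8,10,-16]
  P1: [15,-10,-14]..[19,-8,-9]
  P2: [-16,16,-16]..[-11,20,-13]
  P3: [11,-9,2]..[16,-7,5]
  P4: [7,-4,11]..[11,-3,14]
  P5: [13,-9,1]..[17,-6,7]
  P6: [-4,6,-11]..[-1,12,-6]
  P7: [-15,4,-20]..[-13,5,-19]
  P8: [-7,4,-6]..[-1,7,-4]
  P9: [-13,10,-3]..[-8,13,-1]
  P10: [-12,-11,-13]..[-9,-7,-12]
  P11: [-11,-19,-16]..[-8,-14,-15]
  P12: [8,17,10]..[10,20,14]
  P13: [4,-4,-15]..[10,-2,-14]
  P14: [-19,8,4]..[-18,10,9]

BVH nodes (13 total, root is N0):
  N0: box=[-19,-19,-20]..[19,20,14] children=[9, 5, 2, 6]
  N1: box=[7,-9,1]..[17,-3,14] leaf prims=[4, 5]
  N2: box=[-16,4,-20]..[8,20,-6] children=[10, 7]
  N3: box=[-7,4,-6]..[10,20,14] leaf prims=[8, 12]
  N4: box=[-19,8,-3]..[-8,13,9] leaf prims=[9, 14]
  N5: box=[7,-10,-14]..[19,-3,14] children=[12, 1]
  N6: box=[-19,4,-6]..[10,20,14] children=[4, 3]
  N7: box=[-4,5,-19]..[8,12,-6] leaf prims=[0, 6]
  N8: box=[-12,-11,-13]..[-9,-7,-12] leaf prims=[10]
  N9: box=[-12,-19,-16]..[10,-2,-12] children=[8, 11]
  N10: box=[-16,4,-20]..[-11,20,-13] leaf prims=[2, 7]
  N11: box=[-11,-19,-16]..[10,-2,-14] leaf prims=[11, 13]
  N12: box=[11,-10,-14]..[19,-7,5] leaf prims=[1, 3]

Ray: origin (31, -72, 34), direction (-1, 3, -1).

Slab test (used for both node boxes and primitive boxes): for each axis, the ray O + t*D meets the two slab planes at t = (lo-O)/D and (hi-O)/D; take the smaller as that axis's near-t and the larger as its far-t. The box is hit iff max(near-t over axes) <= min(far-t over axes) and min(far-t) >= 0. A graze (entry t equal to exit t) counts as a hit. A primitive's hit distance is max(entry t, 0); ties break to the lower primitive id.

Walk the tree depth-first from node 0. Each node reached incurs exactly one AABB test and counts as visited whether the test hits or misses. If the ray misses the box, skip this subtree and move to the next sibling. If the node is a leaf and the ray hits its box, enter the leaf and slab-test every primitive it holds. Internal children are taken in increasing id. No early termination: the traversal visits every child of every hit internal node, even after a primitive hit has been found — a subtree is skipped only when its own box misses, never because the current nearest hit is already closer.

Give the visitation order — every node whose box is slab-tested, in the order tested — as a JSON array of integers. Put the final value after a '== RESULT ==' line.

Trace the traversal:
N0 x:[12,50] y:[53/3,92/3] z:[20,54] -> hit [20,92/3], descend [2, 5, 6, 9]
  N2 x:[23,47] y:[76/3,92/3] z:[40,54] -> miss, prune
  N5 x:[12,24] y:[62/3,23] z:[20,48] -> hit [62/3,23], descend [1, 12]
    N1 x:[14,24] y:[21,23] z:[20,33] -> hit [21,23] leaf, test {P4@t=68/3, P5(miss)}
    N12 x:[12,20] y:[62/3,65/3] z:[29,48] -> miss, prune
  N6 x:[21,50] y:[76/3,92/3] z:[20,40] -> hit [76/3,92/3], descend [3, 4]
    N3 x:[21,38] y:[76/3,92/3] z:[20,40] -> hit [76/3,92/3] leaf, test {P8(miss), P12(miss)}
    N4 x:[39,50] y:[80/3,85/3] z:[25,37] -> miss, prune
  N9 x:[21,43] y:[53/3,70/3] z:[46,50] -> miss, prune

Visited [0, 2, 5, 1, 12, 6, 3, 4, 9]. Tests: 9 box, 2 leaf. Nearest: P4.

== RESULT ==
[0, 2, 5, 1, 12, 6, 3, 4, 9]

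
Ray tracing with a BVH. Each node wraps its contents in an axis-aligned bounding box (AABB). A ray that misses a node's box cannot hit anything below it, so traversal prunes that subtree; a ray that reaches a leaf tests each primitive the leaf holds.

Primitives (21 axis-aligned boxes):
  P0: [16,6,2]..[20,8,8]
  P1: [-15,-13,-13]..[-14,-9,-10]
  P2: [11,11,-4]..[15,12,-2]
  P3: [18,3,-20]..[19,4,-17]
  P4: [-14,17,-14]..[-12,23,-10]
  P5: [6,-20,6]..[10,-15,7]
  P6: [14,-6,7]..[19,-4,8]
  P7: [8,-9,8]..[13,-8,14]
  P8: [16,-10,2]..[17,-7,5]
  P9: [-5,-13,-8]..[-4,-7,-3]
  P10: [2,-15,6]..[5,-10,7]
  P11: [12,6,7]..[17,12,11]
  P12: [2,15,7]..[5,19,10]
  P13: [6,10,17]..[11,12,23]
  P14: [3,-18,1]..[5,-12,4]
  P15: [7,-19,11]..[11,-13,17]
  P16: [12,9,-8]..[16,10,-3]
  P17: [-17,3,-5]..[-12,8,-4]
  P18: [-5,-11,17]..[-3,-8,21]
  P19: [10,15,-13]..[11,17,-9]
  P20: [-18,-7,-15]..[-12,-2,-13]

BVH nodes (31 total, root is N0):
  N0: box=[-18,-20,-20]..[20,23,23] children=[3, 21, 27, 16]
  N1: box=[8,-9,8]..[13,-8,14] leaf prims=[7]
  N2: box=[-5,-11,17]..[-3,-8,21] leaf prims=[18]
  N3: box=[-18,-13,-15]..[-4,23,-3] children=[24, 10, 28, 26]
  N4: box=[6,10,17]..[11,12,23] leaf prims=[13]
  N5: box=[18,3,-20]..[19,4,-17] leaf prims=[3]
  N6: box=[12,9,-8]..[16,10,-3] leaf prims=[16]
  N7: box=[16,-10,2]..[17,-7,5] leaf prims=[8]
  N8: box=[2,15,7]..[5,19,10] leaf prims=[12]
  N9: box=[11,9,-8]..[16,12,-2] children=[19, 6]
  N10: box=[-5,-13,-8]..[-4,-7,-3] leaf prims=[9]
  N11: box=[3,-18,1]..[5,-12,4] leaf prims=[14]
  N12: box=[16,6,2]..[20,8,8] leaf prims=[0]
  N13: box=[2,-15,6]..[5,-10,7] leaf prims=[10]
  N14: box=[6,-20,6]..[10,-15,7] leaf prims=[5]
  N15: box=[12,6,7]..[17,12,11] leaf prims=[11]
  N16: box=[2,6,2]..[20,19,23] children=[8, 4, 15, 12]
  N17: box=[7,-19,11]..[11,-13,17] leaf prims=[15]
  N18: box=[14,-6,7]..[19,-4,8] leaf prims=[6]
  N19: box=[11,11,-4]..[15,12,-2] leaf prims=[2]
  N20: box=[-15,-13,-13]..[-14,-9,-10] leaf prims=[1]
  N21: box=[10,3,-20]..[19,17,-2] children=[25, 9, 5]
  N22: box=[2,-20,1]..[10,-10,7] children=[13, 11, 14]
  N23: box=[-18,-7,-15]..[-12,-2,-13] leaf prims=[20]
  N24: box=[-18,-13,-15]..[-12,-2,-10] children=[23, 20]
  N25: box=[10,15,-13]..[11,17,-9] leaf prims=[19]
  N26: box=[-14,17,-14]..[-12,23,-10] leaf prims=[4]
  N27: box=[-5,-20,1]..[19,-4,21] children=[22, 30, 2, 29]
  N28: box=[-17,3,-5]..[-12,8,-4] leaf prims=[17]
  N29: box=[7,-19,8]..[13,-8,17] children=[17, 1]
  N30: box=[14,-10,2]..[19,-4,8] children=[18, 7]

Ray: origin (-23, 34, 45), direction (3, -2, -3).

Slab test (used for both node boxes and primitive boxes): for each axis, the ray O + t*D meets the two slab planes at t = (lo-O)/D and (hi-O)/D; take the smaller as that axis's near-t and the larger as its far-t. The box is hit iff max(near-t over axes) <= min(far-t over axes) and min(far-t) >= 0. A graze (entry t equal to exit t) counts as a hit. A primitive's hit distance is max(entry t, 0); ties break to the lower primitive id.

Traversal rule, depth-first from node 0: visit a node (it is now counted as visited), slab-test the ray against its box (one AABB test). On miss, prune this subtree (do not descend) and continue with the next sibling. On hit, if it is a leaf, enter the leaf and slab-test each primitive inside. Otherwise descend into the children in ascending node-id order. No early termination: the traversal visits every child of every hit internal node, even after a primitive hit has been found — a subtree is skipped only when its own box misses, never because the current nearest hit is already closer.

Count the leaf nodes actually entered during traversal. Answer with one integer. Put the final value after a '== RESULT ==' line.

Trace the traversal:
N0 x:[5/3,43/3] y:[11/2,27] z:[22/3,65/3] -> hit [22/3,43/3], descend [3, 16, 21, 27]
  N3 x:[5/3,19/3] y:[11/2,47/2] z:[16,20] -> miss, prune
  N16 x:[25/3,43/3] y:[15/2,14] z:[22/3,43/3] -> hit [25/3,14], descend [4, 8, 12, 15]
    N4 x:[29/3,34/3] y:[11,12] z:[22/3,28/3] -> miss, prune
    N8 x:[25/3,28/3] y:[15/2,19/2] z:[35/3,38/3] -> miss, prune
    N12 x:[13,43/3] y:[13,14] z:[37/3,43/3] -> hit [13,14] leaf, test {P0@t=13}
    N15 x:[35/3,40/3] y:[11,14] z:[34/3,38/3] -> hit [35/3,38/3] leaf, test {P11@t=35/3}
  N21 x:[11,14] y:[17/2,31/2] z:[47/3,65/3] -> miss, prune
  N27 x:[6,14] y:[19,27] z:[8,44/3] -> miss, prune

order=[0, 3, 16, 4, 8, 12, 15, 21, 27]  |boxes|=9  |leaves|=2  hit=P11

== RESULT ==
2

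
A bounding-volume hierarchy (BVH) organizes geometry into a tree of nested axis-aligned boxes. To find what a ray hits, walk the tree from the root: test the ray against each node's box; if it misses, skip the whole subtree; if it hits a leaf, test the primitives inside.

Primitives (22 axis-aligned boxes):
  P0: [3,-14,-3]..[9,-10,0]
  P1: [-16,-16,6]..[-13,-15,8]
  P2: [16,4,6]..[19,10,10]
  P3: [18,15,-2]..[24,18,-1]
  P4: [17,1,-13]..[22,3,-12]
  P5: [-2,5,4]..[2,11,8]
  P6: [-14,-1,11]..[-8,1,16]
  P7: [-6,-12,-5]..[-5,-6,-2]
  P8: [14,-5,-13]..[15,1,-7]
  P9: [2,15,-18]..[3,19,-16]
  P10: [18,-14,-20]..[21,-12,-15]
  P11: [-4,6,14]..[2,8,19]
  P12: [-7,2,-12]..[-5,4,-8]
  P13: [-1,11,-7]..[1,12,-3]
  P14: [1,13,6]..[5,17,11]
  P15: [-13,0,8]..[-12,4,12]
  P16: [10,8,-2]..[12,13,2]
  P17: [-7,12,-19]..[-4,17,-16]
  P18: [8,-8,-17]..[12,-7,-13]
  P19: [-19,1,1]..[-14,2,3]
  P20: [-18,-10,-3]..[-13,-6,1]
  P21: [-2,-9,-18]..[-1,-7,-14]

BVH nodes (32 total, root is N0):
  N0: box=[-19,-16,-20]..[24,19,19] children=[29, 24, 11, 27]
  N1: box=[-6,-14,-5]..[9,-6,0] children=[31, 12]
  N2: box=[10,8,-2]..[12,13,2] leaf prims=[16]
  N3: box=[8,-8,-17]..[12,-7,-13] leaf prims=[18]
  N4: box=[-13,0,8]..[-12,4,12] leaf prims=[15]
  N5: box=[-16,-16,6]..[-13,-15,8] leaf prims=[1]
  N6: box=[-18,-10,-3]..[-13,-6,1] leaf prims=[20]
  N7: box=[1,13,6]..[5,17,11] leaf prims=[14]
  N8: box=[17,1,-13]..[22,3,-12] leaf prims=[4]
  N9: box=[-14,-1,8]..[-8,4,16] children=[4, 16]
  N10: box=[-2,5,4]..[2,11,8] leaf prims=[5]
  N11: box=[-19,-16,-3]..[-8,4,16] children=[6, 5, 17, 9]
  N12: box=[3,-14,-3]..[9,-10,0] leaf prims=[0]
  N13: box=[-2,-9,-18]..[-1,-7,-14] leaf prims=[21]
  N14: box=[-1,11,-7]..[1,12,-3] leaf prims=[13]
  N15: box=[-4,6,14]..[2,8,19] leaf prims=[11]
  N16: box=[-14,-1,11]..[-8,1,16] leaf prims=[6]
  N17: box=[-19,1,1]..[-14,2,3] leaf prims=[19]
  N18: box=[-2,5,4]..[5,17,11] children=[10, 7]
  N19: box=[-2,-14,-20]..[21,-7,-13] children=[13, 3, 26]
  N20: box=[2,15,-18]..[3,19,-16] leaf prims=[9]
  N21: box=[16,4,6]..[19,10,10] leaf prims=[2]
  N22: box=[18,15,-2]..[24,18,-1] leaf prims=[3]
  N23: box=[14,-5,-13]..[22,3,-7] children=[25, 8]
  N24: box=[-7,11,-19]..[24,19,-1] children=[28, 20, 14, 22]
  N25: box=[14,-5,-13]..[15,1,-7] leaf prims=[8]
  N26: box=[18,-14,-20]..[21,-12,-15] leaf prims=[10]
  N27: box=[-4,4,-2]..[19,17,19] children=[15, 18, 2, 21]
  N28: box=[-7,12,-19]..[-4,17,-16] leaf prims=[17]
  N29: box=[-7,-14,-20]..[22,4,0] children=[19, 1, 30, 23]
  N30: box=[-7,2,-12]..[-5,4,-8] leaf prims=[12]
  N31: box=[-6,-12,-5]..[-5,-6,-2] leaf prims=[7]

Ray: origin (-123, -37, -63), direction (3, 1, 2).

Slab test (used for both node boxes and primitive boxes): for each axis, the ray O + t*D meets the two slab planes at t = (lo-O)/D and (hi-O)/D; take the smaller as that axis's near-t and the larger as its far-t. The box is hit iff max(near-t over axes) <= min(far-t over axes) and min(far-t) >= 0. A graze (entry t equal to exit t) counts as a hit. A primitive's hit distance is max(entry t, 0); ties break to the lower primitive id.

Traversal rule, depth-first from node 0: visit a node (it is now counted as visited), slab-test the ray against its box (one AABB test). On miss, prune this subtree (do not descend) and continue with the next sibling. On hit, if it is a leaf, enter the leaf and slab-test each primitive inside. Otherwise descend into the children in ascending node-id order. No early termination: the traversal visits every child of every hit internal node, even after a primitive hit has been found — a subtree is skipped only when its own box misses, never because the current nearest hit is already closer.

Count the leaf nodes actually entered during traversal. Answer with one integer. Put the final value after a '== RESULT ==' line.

Trace the traversal:
N0 x:[104/3,49] y:[21,56] z:[43/2,41] -> hit [104/3,41], descend [11, 24, 27, 29]
  N11 x:[104/3,115/3] y:[21,41] z:[30,79/2] -> hit [104/3,115/3], descend [5, 6, 9, 17]
    N5 x:[107/3,110/3] y:[21,22] z:[69/2,71/2] -> miss, prune
    N6 x:[35,110/3] y:[27,31] z:[30,32] -> miss, prune
    N9 x:[109/3,115/3] y:[36,41] z:[71/2,79/2] -> hit [109/3,115/3], descend [4, 16]
      N4 x:[110/3,37] y:[37,41] z:[71/2,75/2] -> hit [37,37] leaf, test {P15@t=37}
      N16 x:[109/3,115/3] y:[36,38] z:[37,79/2] -> hit [37,38] leaf, test {P6@t=37}
    N17 x:[104/3,109/3] y:[38,39] z:[32,33] -> miss, prune
  N24 x:[116/3,49] y:[48,56] z:[22,31] -> miss, prune
  N27 x:[119/3,142/3] y:[41,54] z:[61/2,41] -> hit [41,41], descend [2, 15, 18, 21]
    N2 x:[133/3,45] y:[45,50] z:[61/2,65/2] -> miss, prune
    N15 x:[119/3,125/3] y:[43,45] z:[77/2,41] -> miss, prune
    N18 x:[121/3,128/3] y:[42,54] z:[67/2,37] -> miss, prune
    N21 x:[139/3,142/3] y:[41,47] z:[69/2,73/2] -> miss, prune
  N29 x:[116/3,145/3] y:[23,41] z:[43/2,63/2] -> miss, prune

Summary -> nodes [0, 11, 5, 6, 9, 4, 16, 17, 24, 27, 2, 15, 18, 21, 29]; box-tests=15; leaf-entries=2; first=P6

== RESULT ==
2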